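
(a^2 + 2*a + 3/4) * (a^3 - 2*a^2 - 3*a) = a^5 - 25*a^3/4 - 15*a^2/2 - 9*a/4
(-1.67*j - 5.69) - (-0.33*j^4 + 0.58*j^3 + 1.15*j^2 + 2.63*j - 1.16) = 0.33*j^4 - 0.58*j^3 - 1.15*j^2 - 4.3*j - 4.53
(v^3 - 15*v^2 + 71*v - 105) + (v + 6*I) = v^3 - 15*v^2 + 72*v - 105 + 6*I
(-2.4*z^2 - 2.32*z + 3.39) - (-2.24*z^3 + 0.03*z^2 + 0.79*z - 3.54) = 2.24*z^3 - 2.43*z^2 - 3.11*z + 6.93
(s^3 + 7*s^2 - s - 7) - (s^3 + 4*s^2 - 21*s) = 3*s^2 + 20*s - 7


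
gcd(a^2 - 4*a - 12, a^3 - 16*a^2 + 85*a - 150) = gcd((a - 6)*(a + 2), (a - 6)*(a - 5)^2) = a - 6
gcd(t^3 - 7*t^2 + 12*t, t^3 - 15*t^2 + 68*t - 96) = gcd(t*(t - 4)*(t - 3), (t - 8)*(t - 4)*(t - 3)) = t^2 - 7*t + 12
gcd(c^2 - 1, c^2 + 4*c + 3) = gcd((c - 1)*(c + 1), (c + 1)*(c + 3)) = c + 1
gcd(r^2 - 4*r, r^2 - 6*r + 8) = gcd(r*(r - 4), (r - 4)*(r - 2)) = r - 4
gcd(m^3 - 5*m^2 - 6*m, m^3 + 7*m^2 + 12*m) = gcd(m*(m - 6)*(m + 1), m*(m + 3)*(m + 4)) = m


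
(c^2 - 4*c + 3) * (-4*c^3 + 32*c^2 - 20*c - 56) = -4*c^5 + 48*c^4 - 160*c^3 + 120*c^2 + 164*c - 168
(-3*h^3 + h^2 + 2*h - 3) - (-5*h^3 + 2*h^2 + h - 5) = 2*h^3 - h^2 + h + 2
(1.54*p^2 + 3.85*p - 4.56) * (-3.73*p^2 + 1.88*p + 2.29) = -5.7442*p^4 - 11.4653*p^3 + 27.7734*p^2 + 0.2437*p - 10.4424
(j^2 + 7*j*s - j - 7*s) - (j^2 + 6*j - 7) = 7*j*s - 7*j - 7*s + 7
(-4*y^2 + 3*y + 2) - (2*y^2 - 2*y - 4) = -6*y^2 + 5*y + 6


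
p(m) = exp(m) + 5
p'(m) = exp(m)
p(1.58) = 9.85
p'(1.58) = 4.85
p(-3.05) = 5.05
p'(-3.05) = 0.05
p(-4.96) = 5.01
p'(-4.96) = 0.01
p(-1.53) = 5.22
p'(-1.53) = 0.22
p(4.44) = 89.77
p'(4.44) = 84.77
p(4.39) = 85.64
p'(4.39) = 80.64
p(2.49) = 17.06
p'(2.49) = 12.06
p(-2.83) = 5.06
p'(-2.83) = 0.06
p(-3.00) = 5.05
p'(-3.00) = 0.05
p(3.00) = 25.09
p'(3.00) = 20.09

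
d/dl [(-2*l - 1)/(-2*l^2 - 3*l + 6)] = (4*l^2 + 6*l - (2*l + 1)*(4*l + 3) - 12)/(2*l^2 + 3*l - 6)^2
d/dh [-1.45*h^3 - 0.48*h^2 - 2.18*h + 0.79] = -4.35*h^2 - 0.96*h - 2.18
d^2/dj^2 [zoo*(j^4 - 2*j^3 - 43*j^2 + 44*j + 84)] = zoo*(j^2 + j + 1)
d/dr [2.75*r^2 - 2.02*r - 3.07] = 5.5*r - 2.02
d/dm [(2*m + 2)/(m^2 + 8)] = 2*(m^2 - 2*m*(m + 1) + 8)/(m^2 + 8)^2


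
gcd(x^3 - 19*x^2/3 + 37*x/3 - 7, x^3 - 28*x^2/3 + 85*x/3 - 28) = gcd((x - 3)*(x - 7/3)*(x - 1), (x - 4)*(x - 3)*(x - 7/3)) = x^2 - 16*x/3 + 7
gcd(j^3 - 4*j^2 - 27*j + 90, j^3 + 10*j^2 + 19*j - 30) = j + 5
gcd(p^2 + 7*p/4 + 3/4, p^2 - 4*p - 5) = p + 1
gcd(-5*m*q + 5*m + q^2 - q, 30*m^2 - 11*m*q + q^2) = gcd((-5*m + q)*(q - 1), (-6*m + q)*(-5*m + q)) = -5*m + q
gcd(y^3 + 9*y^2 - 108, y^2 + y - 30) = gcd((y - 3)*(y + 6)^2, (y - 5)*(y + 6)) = y + 6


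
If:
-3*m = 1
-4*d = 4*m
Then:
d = 1/3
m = -1/3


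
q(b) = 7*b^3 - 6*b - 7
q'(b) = 21*b^2 - 6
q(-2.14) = -62.76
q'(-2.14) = 90.17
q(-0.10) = -6.41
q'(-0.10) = -5.79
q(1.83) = 24.92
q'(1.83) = 64.33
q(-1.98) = -49.46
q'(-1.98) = 76.33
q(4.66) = 673.40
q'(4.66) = 450.03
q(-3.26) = -229.96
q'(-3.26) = 217.18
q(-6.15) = -1598.36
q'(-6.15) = 788.27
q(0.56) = -9.13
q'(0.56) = 0.59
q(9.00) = 5042.00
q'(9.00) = 1695.00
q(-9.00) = -5056.00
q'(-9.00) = 1695.00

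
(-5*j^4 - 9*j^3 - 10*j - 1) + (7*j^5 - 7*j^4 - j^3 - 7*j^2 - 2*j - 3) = 7*j^5 - 12*j^4 - 10*j^3 - 7*j^2 - 12*j - 4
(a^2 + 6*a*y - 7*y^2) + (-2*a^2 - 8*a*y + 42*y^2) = -a^2 - 2*a*y + 35*y^2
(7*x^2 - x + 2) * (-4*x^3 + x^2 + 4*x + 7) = -28*x^5 + 11*x^4 + 19*x^3 + 47*x^2 + x + 14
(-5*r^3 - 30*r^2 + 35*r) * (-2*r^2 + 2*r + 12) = 10*r^5 + 50*r^4 - 190*r^3 - 290*r^2 + 420*r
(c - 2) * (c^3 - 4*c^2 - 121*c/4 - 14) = c^4 - 6*c^3 - 89*c^2/4 + 93*c/2 + 28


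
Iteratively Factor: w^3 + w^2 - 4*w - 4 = (w + 2)*(w^2 - w - 2) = (w + 1)*(w + 2)*(w - 2)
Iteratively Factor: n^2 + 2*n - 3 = (n - 1)*(n + 3)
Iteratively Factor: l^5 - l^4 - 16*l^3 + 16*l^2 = (l - 1)*(l^4 - 16*l^2) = l*(l - 1)*(l^3 - 16*l) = l^2*(l - 1)*(l^2 - 16) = l^2*(l - 1)*(l + 4)*(l - 4)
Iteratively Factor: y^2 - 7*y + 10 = (y - 2)*(y - 5)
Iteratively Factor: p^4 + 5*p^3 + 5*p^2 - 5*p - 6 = (p + 1)*(p^3 + 4*p^2 + p - 6) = (p - 1)*(p + 1)*(p^2 + 5*p + 6) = (p - 1)*(p + 1)*(p + 2)*(p + 3)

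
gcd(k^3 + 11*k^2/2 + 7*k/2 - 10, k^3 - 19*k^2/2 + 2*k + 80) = k + 5/2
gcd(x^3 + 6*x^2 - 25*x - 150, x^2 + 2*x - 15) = x + 5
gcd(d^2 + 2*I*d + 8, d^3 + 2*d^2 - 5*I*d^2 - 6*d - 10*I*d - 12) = d - 2*I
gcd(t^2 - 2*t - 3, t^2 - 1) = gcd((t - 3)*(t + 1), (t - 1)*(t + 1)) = t + 1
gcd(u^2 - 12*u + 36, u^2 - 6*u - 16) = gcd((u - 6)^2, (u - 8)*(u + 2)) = 1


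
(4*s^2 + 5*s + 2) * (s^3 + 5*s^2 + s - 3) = 4*s^5 + 25*s^4 + 31*s^3 + 3*s^2 - 13*s - 6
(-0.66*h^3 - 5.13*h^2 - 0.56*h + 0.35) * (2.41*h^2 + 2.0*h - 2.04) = -1.5906*h^5 - 13.6833*h^4 - 10.2632*h^3 + 10.1887*h^2 + 1.8424*h - 0.714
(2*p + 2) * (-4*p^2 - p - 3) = -8*p^3 - 10*p^2 - 8*p - 6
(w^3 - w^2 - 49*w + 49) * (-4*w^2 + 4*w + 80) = -4*w^5 + 8*w^4 + 272*w^3 - 472*w^2 - 3724*w + 3920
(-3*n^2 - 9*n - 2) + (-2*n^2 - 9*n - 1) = -5*n^2 - 18*n - 3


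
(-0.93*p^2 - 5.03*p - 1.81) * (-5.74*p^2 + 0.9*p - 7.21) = 5.3382*p^4 + 28.0352*p^3 + 12.5677*p^2 + 34.6373*p + 13.0501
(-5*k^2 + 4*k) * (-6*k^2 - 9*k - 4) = 30*k^4 + 21*k^3 - 16*k^2 - 16*k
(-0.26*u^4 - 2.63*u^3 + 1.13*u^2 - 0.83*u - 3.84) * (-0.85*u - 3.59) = 0.221*u^5 + 3.1689*u^4 + 8.4812*u^3 - 3.3512*u^2 + 6.2437*u + 13.7856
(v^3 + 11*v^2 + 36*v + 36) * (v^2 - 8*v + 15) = v^5 + 3*v^4 - 37*v^3 - 87*v^2 + 252*v + 540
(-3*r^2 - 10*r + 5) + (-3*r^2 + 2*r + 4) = -6*r^2 - 8*r + 9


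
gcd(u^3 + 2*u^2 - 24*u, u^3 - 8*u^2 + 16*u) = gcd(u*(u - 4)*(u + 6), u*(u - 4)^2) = u^2 - 4*u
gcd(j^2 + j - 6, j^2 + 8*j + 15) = j + 3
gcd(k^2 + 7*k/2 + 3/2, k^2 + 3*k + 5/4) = k + 1/2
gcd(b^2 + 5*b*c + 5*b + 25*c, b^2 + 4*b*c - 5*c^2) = b + 5*c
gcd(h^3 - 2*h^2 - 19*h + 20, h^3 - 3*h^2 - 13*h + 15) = h^2 - 6*h + 5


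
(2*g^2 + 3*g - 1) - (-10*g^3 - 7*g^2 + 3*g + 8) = 10*g^3 + 9*g^2 - 9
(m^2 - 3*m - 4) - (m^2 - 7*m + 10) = 4*m - 14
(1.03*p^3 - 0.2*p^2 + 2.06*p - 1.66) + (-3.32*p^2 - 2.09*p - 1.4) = 1.03*p^3 - 3.52*p^2 - 0.0299999999999998*p - 3.06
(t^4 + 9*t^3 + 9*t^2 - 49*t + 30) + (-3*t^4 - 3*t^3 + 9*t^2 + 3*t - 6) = -2*t^4 + 6*t^3 + 18*t^2 - 46*t + 24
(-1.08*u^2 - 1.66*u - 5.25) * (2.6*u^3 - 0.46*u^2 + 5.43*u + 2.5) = -2.808*u^5 - 3.8192*u^4 - 18.7508*u^3 - 9.2988*u^2 - 32.6575*u - 13.125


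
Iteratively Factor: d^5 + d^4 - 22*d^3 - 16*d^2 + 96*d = (d - 2)*(d^4 + 3*d^3 - 16*d^2 - 48*d) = d*(d - 2)*(d^3 + 3*d^2 - 16*d - 48) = d*(d - 2)*(d + 3)*(d^2 - 16) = d*(d - 4)*(d - 2)*(d + 3)*(d + 4)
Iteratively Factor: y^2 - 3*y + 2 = (y - 1)*(y - 2)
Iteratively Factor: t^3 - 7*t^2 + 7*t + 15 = (t + 1)*(t^2 - 8*t + 15) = (t - 5)*(t + 1)*(t - 3)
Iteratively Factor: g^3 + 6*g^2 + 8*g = (g)*(g^2 + 6*g + 8) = g*(g + 2)*(g + 4)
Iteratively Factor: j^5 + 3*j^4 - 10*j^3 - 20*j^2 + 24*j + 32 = (j + 2)*(j^4 + j^3 - 12*j^2 + 4*j + 16) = (j - 2)*(j + 2)*(j^3 + 3*j^2 - 6*j - 8) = (j - 2)^2*(j + 2)*(j^2 + 5*j + 4) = (j - 2)^2*(j + 2)*(j + 4)*(j + 1)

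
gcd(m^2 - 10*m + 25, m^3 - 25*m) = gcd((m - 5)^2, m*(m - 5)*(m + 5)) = m - 5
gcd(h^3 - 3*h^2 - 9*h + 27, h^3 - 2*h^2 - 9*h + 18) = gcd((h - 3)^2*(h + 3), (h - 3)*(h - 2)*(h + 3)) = h^2 - 9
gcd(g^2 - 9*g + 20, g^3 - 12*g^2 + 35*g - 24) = 1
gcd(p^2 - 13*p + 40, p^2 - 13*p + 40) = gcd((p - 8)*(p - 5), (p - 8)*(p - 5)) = p^2 - 13*p + 40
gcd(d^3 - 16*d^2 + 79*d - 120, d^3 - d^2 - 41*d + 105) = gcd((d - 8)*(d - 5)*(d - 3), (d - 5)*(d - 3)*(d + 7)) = d^2 - 8*d + 15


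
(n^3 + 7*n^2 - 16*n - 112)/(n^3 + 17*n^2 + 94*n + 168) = (n - 4)/(n + 6)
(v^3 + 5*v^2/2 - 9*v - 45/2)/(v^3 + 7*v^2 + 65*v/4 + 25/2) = 2*(v^2 - 9)/(2*v^2 + 9*v + 10)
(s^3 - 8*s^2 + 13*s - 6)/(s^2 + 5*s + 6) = (s^3 - 8*s^2 + 13*s - 6)/(s^2 + 5*s + 6)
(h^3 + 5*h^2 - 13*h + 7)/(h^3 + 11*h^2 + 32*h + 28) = (h^2 - 2*h + 1)/(h^2 + 4*h + 4)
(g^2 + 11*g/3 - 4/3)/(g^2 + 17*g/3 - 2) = (g + 4)/(g + 6)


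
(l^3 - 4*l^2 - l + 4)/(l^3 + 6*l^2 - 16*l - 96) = (l^2 - 1)/(l^2 + 10*l + 24)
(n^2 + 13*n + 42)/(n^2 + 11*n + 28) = (n + 6)/(n + 4)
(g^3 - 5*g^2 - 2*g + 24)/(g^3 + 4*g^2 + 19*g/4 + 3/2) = 4*(g^2 - 7*g + 12)/(4*g^2 + 8*g + 3)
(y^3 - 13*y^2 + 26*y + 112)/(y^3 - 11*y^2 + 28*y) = (y^2 - 6*y - 16)/(y*(y - 4))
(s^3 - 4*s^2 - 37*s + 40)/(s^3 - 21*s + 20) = (s - 8)/(s - 4)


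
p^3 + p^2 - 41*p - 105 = (p - 7)*(p + 3)*(p + 5)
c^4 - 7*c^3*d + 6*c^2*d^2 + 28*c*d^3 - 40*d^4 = (c - 5*d)*(c - 2*d)^2*(c + 2*d)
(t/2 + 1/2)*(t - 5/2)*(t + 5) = t^3/2 + 7*t^2/4 - 5*t - 25/4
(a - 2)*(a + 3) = a^2 + a - 6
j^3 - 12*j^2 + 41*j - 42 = (j - 7)*(j - 3)*(j - 2)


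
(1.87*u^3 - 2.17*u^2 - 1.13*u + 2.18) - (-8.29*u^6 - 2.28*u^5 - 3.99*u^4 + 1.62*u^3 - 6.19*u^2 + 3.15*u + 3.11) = 8.29*u^6 + 2.28*u^5 + 3.99*u^4 + 0.25*u^3 + 4.02*u^2 - 4.28*u - 0.93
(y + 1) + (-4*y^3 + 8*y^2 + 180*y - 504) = -4*y^3 + 8*y^2 + 181*y - 503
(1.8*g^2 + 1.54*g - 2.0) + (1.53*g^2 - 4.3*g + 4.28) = 3.33*g^2 - 2.76*g + 2.28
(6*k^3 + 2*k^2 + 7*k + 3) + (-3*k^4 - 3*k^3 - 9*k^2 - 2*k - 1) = -3*k^4 + 3*k^3 - 7*k^2 + 5*k + 2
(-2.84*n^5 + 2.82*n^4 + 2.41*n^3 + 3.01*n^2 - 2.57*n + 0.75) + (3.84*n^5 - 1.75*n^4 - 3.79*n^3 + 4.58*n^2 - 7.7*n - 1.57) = 1.0*n^5 + 1.07*n^4 - 1.38*n^3 + 7.59*n^2 - 10.27*n - 0.82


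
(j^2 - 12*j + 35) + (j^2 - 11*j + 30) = 2*j^2 - 23*j + 65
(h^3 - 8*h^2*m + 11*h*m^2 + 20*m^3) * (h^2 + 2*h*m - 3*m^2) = h^5 - 6*h^4*m - 8*h^3*m^2 + 66*h^2*m^3 + 7*h*m^4 - 60*m^5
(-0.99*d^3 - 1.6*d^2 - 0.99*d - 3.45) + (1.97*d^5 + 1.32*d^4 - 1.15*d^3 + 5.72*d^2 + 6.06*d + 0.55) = 1.97*d^5 + 1.32*d^4 - 2.14*d^3 + 4.12*d^2 + 5.07*d - 2.9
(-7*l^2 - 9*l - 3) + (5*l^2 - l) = -2*l^2 - 10*l - 3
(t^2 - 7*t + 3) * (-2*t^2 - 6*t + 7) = -2*t^4 + 8*t^3 + 43*t^2 - 67*t + 21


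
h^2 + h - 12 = (h - 3)*(h + 4)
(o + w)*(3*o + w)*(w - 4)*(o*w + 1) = 3*o^3*w^2 - 12*o^3*w + 4*o^2*w^3 - 16*o^2*w^2 + 3*o^2*w - 12*o^2 + o*w^4 - 4*o*w^3 + 4*o*w^2 - 16*o*w + w^3 - 4*w^2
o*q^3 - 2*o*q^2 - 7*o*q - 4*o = (q - 4)*(q + 1)*(o*q + o)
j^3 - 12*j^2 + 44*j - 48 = (j - 6)*(j - 4)*(j - 2)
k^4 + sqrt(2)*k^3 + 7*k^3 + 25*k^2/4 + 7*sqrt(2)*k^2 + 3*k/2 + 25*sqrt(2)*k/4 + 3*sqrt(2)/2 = (k + 1/2)^2*(k + 6)*(k + sqrt(2))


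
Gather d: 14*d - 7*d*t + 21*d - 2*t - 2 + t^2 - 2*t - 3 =d*(35 - 7*t) + t^2 - 4*t - 5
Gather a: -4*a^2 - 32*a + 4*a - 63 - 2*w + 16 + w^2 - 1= -4*a^2 - 28*a + w^2 - 2*w - 48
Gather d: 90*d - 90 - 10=90*d - 100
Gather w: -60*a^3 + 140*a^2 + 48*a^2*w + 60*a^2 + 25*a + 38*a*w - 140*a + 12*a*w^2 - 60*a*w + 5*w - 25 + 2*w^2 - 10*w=-60*a^3 + 200*a^2 - 115*a + w^2*(12*a + 2) + w*(48*a^2 - 22*a - 5) - 25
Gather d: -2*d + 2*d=0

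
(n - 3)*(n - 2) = n^2 - 5*n + 6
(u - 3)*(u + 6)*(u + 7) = u^3 + 10*u^2 + 3*u - 126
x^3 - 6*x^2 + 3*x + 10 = (x - 5)*(x - 2)*(x + 1)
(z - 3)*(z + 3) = z^2 - 9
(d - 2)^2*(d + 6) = d^3 + 2*d^2 - 20*d + 24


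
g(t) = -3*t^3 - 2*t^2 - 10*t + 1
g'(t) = -9*t^2 - 4*t - 10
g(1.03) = -14.70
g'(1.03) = -23.67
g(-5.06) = 389.06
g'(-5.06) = -220.19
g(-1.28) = 16.81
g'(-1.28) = -19.63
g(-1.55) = 22.87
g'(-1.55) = -25.42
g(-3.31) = 120.98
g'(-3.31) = -95.36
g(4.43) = -343.36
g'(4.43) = -204.34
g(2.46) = -80.36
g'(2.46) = -74.30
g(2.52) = -84.91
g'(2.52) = -77.23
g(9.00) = -2438.00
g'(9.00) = -775.00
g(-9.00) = 2116.00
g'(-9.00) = -703.00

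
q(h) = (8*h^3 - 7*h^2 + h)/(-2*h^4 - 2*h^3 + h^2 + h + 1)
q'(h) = (24*h^2 - 14*h + 1)/(-2*h^4 - 2*h^3 + h^2 + h + 1) + (8*h^3 - 7*h^2 + h)*(8*h^3 + 6*h^2 - 2*h - 1)/(-2*h^4 - 2*h^3 + h^2 + h + 1)^2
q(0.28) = -0.07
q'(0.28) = -0.75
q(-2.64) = 3.61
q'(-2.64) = 2.90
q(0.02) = 0.02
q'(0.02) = 0.70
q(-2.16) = 5.81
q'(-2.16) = 7.20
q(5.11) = -0.56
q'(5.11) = 0.07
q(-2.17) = 5.74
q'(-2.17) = 7.04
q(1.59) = -1.02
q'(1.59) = 0.30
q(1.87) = -0.95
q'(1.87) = 0.21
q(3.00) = -0.77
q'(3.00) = 0.13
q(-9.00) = 0.55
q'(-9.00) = 0.08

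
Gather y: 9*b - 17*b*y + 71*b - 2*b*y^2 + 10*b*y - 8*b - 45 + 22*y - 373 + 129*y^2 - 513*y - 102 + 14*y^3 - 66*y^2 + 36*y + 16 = 72*b + 14*y^3 + y^2*(63 - 2*b) + y*(-7*b - 455) - 504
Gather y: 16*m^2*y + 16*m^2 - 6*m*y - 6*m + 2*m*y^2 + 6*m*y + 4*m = 16*m^2*y + 16*m^2 + 2*m*y^2 - 2*m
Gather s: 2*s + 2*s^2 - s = 2*s^2 + s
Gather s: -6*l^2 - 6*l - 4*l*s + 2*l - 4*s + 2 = -6*l^2 - 4*l + s*(-4*l - 4) + 2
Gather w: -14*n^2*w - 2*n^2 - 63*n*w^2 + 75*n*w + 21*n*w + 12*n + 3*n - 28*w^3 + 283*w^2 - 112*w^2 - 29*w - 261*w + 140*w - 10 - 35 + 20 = -2*n^2 + 15*n - 28*w^3 + w^2*(171 - 63*n) + w*(-14*n^2 + 96*n - 150) - 25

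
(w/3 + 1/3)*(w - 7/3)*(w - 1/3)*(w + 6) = w^4/3 + 13*w^3/9 - 107*w^2/27 - 95*w/27 + 14/9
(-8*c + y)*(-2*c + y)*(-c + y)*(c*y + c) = -16*c^4*y - 16*c^4 + 26*c^3*y^2 + 26*c^3*y - 11*c^2*y^3 - 11*c^2*y^2 + c*y^4 + c*y^3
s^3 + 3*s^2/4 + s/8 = s*(s + 1/4)*(s + 1/2)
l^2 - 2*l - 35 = (l - 7)*(l + 5)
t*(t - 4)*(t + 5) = t^3 + t^2 - 20*t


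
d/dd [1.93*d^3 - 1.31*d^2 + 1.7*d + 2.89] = 5.79*d^2 - 2.62*d + 1.7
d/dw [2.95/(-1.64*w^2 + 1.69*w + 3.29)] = (9.676*w - 4.9855)/(-1.64*w^2 + 1.69*w + 3.29)^2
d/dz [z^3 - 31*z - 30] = 3*z^2 - 31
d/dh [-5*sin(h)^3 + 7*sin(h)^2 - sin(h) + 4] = (-15*sin(h)^2 + 14*sin(h) - 1)*cos(h)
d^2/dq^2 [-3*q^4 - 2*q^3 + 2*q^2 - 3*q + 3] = -36*q^2 - 12*q + 4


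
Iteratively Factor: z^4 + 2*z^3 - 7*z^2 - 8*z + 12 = (z - 2)*(z^3 + 4*z^2 + z - 6) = (z - 2)*(z + 2)*(z^2 + 2*z - 3) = (z - 2)*(z - 1)*(z + 2)*(z + 3)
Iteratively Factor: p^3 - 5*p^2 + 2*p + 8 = (p + 1)*(p^2 - 6*p + 8) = (p - 4)*(p + 1)*(p - 2)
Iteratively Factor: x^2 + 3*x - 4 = (x - 1)*(x + 4)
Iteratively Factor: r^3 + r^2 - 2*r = (r - 1)*(r^2 + 2*r) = r*(r - 1)*(r + 2)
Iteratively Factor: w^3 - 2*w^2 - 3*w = (w - 3)*(w^2 + w) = (w - 3)*(w + 1)*(w)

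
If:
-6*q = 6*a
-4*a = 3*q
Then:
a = 0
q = 0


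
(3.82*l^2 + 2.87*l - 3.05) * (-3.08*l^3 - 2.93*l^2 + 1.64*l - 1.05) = -11.7656*l^5 - 20.0322*l^4 + 7.2497*l^3 + 9.6323*l^2 - 8.0155*l + 3.2025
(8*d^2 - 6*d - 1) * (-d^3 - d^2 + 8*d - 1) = -8*d^5 - 2*d^4 + 71*d^3 - 55*d^2 - 2*d + 1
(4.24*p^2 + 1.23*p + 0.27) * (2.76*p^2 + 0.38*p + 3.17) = 11.7024*p^4 + 5.006*p^3 + 14.6534*p^2 + 4.0017*p + 0.8559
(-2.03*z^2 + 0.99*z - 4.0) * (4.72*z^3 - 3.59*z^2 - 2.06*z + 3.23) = -9.5816*z^5 + 11.9605*z^4 - 18.2523*z^3 + 5.7637*z^2 + 11.4377*z - 12.92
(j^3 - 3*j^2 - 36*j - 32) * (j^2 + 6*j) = j^5 + 3*j^4 - 54*j^3 - 248*j^2 - 192*j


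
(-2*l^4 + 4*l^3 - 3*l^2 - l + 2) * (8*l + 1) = -16*l^5 + 30*l^4 - 20*l^3 - 11*l^2 + 15*l + 2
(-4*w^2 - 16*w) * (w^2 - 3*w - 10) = -4*w^4 - 4*w^3 + 88*w^2 + 160*w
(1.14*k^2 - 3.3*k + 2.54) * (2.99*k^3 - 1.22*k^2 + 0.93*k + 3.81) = 3.4086*k^5 - 11.2578*k^4 + 12.6808*k^3 - 1.8244*k^2 - 10.2108*k + 9.6774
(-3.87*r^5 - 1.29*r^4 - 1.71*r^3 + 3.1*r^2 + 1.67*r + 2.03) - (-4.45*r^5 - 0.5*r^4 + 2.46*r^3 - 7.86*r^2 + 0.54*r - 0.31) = 0.58*r^5 - 0.79*r^4 - 4.17*r^3 + 10.96*r^2 + 1.13*r + 2.34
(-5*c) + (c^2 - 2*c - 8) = c^2 - 7*c - 8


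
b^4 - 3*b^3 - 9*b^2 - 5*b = b*(b - 5)*(b + 1)^2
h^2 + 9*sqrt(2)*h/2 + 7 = (h + sqrt(2))*(h + 7*sqrt(2)/2)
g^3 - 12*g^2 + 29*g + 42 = (g - 7)*(g - 6)*(g + 1)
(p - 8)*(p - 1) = p^2 - 9*p + 8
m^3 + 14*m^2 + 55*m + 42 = (m + 1)*(m + 6)*(m + 7)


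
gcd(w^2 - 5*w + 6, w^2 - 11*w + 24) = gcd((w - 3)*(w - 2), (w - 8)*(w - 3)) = w - 3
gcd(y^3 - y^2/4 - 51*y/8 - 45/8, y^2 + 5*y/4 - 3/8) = y + 3/2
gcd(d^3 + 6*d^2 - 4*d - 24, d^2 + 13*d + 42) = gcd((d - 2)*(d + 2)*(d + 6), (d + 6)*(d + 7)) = d + 6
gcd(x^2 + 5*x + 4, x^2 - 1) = x + 1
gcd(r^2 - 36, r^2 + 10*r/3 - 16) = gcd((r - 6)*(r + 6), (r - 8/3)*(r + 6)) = r + 6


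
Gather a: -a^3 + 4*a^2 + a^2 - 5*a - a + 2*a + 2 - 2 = -a^3 + 5*a^2 - 4*a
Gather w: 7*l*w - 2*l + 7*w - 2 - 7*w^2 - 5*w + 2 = -2*l - 7*w^2 + w*(7*l + 2)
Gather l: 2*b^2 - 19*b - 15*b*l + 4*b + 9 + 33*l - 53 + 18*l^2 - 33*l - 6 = 2*b^2 - 15*b*l - 15*b + 18*l^2 - 50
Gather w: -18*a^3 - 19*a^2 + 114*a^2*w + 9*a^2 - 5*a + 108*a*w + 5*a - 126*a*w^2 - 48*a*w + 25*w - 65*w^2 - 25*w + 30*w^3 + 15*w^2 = -18*a^3 - 10*a^2 + 30*w^3 + w^2*(-126*a - 50) + w*(114*a^2 + 60*a)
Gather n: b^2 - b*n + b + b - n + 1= b^2 + 2*b + n*(-b - 1) + 1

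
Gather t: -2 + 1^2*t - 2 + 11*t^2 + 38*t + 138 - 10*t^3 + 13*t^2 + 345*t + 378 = -10*t^3 + 24*t^2 + 384*t + 512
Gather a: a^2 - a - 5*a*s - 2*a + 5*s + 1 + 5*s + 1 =a^2 + a*(-5*s - 3) + 10*s + 2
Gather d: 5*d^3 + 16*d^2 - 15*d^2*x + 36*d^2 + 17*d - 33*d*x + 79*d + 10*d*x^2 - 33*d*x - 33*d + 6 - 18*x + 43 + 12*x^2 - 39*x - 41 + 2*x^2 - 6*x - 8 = 5*d^3 + d^2*(52 - 15*x) + d*(10*x^2 - 66*x + 63) + 14*x^2 - 63*x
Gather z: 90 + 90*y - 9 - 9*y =81*y + 81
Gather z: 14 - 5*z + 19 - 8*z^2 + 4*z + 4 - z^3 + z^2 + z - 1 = -z^3 - 7*z^2 + 36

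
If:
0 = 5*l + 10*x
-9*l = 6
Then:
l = -2/3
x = 1/3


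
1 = 1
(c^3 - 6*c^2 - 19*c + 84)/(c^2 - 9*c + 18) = (c^2 - 3*c - 28)/(c - 6)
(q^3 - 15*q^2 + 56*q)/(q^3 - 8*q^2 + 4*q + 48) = q*(q^2 - 15*q + 56)/(q^3 - 8*q^2 + 4*q + 48)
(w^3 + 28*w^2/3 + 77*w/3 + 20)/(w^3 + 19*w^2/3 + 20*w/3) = (w + 3)/w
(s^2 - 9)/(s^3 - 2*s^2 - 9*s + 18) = 1/(s - 2)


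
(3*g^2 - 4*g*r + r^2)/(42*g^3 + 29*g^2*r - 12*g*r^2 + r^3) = (3*g^2 - 4*g*r + r^2)/(42*g^3 + 29*g^2*r - 12*g*r^2 + r^3)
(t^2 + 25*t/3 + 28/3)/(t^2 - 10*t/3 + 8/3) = (3*t^2 + 25*t + 28)/(3*t^2 - 10*t + 8)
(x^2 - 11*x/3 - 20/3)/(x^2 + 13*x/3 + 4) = (x - 5)/(x + 3)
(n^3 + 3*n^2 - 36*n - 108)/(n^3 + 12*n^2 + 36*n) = (n^2 - 3*n - 18)/(n*(n + 6))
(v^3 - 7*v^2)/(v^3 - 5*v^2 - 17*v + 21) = v^2/(v^2 + 2*v - 3)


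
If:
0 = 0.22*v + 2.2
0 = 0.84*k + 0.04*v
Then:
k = 0.48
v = -10.00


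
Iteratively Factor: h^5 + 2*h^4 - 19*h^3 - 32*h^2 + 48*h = (h + 3)*(h^4 - h^3 - 16*h^2 + 16*h) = h*(h + 3)*(h^3 - h^2 - 16*h + 16) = h*(h - 4)*(h + 3)*(h^2 + 3*h - 4) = h*(h - 4)*(h + 3)*(h + 4)*(h - 1)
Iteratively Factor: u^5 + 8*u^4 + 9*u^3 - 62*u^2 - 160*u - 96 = (u + 4)*(u^4 + 4*u^3 - 7*u^2 - 34*u - 24) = (u - 3)*(u + 4)*(u^3 + 7*u^2 + 14*u + 8) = (u - 3)*(u + 2)*(u + 4)*(u^2 + 5*u + 4) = (u - 3)*(u + 1)*(u + 2)*(u + 4)*(u + 4)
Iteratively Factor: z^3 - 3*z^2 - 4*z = (z - 4)*(z^2 + z) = z*(z - 4)*(z + 1)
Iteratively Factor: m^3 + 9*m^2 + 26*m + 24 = (m + 3)*(m^2 + 6*m + 8) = (m + 3)*(m + 4)*(m + 2)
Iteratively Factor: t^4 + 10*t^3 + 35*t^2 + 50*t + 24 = (t + 4)*(t^3 + 6*t^2 + 11*t + 6) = (t + 1)*(t + 4)*(t^2 + 5*t + 6) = (t + 1)*(t + 3)*(t + 4)*(t + 2)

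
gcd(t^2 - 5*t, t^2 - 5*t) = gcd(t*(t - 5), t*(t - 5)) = t^2 - 5*t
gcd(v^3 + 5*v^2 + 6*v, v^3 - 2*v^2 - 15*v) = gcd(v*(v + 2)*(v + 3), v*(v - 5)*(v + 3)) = v^2 + 3*v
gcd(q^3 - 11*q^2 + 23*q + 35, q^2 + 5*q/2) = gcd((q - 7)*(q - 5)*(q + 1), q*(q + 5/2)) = 1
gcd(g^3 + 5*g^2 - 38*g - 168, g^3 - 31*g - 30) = g - 6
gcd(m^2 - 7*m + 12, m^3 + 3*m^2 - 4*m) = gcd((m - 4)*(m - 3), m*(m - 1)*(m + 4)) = 1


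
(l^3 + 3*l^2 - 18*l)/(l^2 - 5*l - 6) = l*(-l^2 - 3*l + 18)/(-l^2 + 5*l + 6)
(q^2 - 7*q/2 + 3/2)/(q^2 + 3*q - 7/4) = 2*(q - 3)/(2*q + 7)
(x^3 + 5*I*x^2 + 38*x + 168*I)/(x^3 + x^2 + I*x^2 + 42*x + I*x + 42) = (x + 4*I)/(x + 1)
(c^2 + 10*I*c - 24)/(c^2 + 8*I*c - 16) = (c + 6*I)/(c + 4*I)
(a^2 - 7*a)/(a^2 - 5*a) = (a - 7)/(a - 5)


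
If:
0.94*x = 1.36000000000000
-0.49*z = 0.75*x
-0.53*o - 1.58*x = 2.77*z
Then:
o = 7.26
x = 1.45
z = -2.21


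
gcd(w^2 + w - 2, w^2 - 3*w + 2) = w - 1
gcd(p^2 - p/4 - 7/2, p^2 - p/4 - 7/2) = p^2 - p/4 - 7/2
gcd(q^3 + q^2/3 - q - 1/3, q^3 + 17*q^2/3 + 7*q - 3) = 1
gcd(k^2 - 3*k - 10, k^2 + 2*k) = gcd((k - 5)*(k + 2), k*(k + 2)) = k + 2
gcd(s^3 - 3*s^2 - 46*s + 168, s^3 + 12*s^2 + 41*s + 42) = s + 7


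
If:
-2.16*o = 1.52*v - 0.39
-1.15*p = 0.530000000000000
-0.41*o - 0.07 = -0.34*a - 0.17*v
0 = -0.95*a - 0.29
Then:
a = -0.31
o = -0.20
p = -0.46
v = 0.54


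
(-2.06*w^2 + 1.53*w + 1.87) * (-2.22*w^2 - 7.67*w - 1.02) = 4.5732*w^4 + 12.4036*w^3 - 13.7853*w^2 - 15.9035*w - 1.9074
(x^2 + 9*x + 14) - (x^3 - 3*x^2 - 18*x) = -x^3 + 4*x^2 + 27*x + 14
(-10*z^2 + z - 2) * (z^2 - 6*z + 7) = -10*z^4 + 61*z^3 - 78*z^2 + 19*z - 14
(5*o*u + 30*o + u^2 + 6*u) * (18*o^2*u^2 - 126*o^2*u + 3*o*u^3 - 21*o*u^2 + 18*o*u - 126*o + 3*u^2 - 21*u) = 90*o^3*u^3 - 90*o^3*u^2 - 3780*o^3*u + 33*o^2*u^4 - 33*o^2*u^3 - 1296*o^2*u^2 - 90*o^2*u - 3780*o^2 + 3*o*u^5 - 3*o*u^4 - 93*o*u^3 - 33*o*u^2 - 1386*o*u + 3*u^4 - 3*u^3 - 126*u^2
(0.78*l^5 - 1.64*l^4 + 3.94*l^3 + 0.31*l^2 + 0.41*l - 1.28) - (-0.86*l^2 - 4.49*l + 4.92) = 0.78*l^5 - 1.64*l^4 + 3.94*l^3 + 1.17*l^2 + 4.9*l - 6.2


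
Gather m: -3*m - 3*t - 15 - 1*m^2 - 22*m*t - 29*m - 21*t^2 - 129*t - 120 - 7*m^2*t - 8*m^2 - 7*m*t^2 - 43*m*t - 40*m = m^2*(-7*t - 9) + m*(-7*t^2 - 65*t - 72) - 21*t^2 - 132*t - 135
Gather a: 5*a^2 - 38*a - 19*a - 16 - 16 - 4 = 5*a^2 - 57*a - 36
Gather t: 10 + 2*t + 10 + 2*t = 4*t + 20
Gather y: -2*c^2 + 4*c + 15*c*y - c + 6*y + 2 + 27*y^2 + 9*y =-2*c^2 + 3*c + 27*y^2 + y*(15*c + 15) + 2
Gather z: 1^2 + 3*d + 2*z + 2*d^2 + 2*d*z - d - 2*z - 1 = 2*d^2 + 2*d*z + 2*d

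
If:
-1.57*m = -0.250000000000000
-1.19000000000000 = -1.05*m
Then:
No Solution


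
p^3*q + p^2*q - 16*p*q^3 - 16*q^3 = (p - 4*q)*(p + 4*q)*(p*q + q)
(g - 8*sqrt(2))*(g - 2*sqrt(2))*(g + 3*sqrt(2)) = g^3 - 7*sqrt(2)*g^2 - 28*g + 96*sqrt(2)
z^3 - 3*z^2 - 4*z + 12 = (z - 3)*(z - 2)*(z + 2)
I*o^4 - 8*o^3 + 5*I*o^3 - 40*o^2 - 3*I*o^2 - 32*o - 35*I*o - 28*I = (o + 4)*(o + I)*(o + 7*I)*(I*o + I)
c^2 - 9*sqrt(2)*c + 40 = (c - 5*sqrt(2))*(c - 4*sqrt(2))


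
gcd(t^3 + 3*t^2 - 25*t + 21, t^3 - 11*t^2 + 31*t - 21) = t^2 - 4*t + 3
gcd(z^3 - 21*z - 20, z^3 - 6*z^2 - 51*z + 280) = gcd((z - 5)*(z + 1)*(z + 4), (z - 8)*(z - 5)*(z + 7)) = z - 5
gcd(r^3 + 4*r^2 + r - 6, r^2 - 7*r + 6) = r - 1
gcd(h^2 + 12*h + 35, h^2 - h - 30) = h + 5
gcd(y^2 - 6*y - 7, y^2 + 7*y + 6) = y + 1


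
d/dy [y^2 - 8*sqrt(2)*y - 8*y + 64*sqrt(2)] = 2*y - 8*sqrt(2) - 8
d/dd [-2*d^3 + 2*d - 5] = 2 - 6*d^2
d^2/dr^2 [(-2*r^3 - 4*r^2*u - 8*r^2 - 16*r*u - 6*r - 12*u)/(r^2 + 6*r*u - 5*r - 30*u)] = 4*(-(2*r + 6*u - 5)^2*(r^3 + 2*r^2*u + 4*r^2 + 8*r*u + 3*r + 6*u) - (3*r + 2*u + 4)*(r^2 + 6*r*u - 5*r - 30*u)^2 + (r^2 + 6*r*u - 5*r - 30*u)*(r^3 + 2*r^2*u + 4*r^2 + 8*r*u + 3*r + 6*u + (2*r + 6*u - 5)*(3*r^2 + 4*r*u + 8*r + 8*u + 3)))/(r^2 + 6*r*u - 5*r - 30*u)^3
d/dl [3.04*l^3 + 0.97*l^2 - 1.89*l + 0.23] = 9.12*l^2 + 1.94*l - 1.89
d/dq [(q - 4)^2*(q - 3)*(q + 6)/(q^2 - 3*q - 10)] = 2*(q^5 - 7*q^4 - 5*q^3 + 18*q^2 + 548*q - 1392)/(q^4 - 6*q^3 - 11*q^2 + 60*q + 100)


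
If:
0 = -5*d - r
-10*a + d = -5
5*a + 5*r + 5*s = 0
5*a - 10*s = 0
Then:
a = 50/97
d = 15/97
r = -75/97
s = 25/97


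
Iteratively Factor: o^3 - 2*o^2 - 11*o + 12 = (o - 4)*(o^2 + 2*o - 3) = (o - 4)*(o - 1)*(o + 3)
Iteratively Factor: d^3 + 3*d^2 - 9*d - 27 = (d + 3)*(d^2 - 9) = (d - 3)*(d + 3)*(d + 3)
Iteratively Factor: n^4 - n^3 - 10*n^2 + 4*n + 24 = (n - 3)*(n^3 + 2*n^2 - 4*n - 8) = (n - 3)*(n + 2)*(n^2 - 4) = (n - 3)*(n + 2)^2*(n - 2)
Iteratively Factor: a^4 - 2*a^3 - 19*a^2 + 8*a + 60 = (a - 5)*(a^3 + 3*a^2 - 4*a - 12) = (a - 5)*(a - 2)*(a^2 + 5*a + 6) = (a - 5)*(a - 2)*(a + 3)*(a + 2)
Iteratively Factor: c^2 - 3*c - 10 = (c - 5)*(c + 2)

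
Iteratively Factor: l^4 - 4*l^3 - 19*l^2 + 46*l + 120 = (l + 3)*(l^3 - 7*l^2 + 2*l + 40) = (l + 2)*(l + 3)*(l^2 - 9*l + 20) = (l - 4)*(l + 2)*(l + 3)*(l - 5)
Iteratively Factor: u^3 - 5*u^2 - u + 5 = (u - 5)*(u^2 - 1) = (u - 5)*(u - 1)*(u + 1)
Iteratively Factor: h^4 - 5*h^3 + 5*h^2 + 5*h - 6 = (h + 1)*(h^3 - 6*h^2 + 11*h - 6) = (h - 2)*(h + 1)*(h^2 - 4*h + 3) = (h - 3)*(h - 2)*(h + 1)*(h - 1)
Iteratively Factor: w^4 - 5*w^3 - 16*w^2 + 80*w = (w - 4)*(w^3 - w^2 - 20*w) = (w - 5)*(w - 4)*(w^2 + 4*w) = (w - 5)*(w - 4)*(w + 4)*(w)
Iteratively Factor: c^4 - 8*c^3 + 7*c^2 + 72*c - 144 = (c - 3)*(c^3 - 5*c^2 - 8*c + 48) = (c - 3)*(c + 3)*(c^2 - 8*c + 16) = (c - 4)*(c - 3)*(c + 3)*(c - 4)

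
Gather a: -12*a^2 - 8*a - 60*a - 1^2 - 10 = -12*a^2 - 68*a - 11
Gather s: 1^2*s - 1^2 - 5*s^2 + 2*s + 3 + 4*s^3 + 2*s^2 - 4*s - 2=4*s^3 - 3*s^2 - s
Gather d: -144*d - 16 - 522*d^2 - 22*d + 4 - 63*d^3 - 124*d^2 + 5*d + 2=-63*d^3 - 646*d^2 - 161*d - 10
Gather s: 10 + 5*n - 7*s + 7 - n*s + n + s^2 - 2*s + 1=6*n + s^2 + s*(-n - 9) + 18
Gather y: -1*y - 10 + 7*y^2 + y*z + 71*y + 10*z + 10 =7*y^2 + y*(z + 70) + 10*z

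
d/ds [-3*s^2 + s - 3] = 1 - 6*s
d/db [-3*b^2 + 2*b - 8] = 2 - 6*b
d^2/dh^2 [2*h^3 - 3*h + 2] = 12*h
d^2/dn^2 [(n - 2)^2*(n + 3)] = 6*n - 2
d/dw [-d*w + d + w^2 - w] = -d + 2*w - 1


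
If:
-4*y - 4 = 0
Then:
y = -1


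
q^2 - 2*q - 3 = (q - 3)*(q + 1)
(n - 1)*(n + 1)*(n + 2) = n^3 + 2*n^2 - n - 2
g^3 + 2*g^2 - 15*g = g*(g - 3)*(g + 5)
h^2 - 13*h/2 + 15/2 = (h - 5)*(h - 3/2)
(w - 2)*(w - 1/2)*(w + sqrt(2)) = w^3 - 5*w^2/2 + sqrt(2)*w^2 - 5*sqrt(2)*w/2 + w + sqrt(2)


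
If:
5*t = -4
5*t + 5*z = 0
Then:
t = -4/5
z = 4/5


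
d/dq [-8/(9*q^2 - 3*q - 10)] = 24*(6*q - 1)/(-9*q^2 + 3*q + 10)^2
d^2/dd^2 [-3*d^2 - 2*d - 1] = -6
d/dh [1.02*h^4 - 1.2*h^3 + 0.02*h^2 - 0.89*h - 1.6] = 4.08*h^3 - 3.6*h^2 + 0.04*h - 0.89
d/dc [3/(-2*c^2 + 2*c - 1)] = 6*(2*c - 1)/(2*c^2 - 2*c + 1)^2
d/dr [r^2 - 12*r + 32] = 2*r - 12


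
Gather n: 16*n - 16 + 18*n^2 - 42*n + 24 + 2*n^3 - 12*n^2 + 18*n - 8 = 2*n^3 + 6*n^2 - 8*n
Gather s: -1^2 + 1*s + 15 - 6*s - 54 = -5*s - 40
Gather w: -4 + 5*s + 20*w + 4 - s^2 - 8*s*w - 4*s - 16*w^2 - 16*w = -s^2 + s - 16*w^2 + w*(4 - 8*s)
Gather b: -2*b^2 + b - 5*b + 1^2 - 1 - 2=-2*b^2 - 4*b - 2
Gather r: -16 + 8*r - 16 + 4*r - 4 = 12*r - 36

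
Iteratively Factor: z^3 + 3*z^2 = (z + 3)*(z^2) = z*(z + 3)*(z)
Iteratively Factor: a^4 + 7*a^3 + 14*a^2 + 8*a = (a + 4)*(a^3 + 3*a^2 + 2*a) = (a + 2)*(a + 4)*(a^2 + a) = a*(a + 2)*(a + 4)*(a + 1)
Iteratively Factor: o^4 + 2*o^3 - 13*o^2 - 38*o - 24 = (o + 2)*(o^3 - 13*o - 12) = (o - 4)*(o + 2)*(o^2 + 4*o + 3) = (o - 4)*(o + 2)*(o + 3)*(o + 1)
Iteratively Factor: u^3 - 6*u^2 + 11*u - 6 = (u - 2)*(u^2 - 4*u + 3) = (u - 3)*(u - 2)*(u - 1)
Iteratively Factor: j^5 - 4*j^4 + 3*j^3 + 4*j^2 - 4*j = (j)*(j^4 - 4*j^3 + 3*j^2 + 4*j - 4) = j*(j - 2)*(j^3 - 2*j^2 - j + 2) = j*(j - 2)*(j + 1)*(j^2 - 3*j + 2) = j*(j - 2)*(j - 1)*(j + 1)*(j - 2)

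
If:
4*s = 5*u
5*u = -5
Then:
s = -5/4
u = -1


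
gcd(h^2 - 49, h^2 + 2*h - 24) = 1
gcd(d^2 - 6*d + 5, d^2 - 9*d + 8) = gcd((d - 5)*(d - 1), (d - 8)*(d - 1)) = d - 1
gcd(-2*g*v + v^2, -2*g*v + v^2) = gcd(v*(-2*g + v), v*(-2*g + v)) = -2*g*v + v^2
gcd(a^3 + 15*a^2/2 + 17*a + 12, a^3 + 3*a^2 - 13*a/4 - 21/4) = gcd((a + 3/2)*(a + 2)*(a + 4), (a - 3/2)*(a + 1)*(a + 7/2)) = 1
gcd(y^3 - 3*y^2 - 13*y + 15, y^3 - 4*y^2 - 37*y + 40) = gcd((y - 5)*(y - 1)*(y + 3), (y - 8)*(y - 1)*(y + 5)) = y - 1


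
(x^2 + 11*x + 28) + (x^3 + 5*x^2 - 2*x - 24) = x^3 + 6*x^2 + 9*x + 4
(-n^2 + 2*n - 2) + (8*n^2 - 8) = 7*n^2 + 2*n - 10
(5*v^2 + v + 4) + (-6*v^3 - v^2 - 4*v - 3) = -6*v^3 + 4*v^2 - 3*v + 1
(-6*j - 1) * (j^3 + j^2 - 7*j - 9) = -6*j^4 - 7*j^3 + 41*j^2 + 61*j + 9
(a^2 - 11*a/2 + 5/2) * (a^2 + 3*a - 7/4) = a^4 - 5*a^3/2 - 63*a^2/4 + 137*a/8 - 35/8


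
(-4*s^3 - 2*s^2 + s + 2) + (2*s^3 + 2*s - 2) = -2*s^3 - 2*s^2 + 3*s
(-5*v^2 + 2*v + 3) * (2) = -10*v^2 + 4*v + 6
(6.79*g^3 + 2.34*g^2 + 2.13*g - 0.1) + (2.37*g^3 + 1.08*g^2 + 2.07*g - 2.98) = 9.16*g^3 + 3.42*g^2 + 4.2*g - 3.08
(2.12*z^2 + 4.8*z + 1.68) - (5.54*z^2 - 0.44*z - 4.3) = -3.42*z^2 + 5.24*z + 5.98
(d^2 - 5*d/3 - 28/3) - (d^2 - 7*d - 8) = 16*d/3 - 4/3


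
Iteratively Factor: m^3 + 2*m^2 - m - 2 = (m + 2)*(m^2 - 1) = (m - 1)*(m + 2)*(m + 1)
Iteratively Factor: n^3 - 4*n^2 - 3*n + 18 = (n + 2)*(n^2 - 6*n + 9) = (n - 3)*(n + 2)*(n - 3)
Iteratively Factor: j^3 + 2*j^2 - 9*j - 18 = (j + 2)*(j^2 - 9) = (j + 2)*(j + 3)*(j - 3)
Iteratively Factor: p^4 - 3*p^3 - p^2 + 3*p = (p - 1)*(p^3 - 2*p^2 - 3*p) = (p - 3)*(p - 1)*(p^2 + p) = (p - 3)*(p - 1)*(p + 1)*(p)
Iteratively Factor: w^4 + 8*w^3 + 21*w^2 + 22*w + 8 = (w + 4)*(w^3 + 4*w^2 + 5*w + 2) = (w + 2)*(w + 4)*(w^2 + 2*w + 1) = (w + 1)*(w + 2)*(w + 4)*(w + 1)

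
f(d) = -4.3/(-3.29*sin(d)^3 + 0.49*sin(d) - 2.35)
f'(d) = -4.3*(9.87*sin(d)^2*cos(d) - 0.49*cos(d))/(-3.29*sin(d)^3 + 0.49*sin(d) - 2.35)^2 = (2.107 - 42.441*sin(d)^2)*cos(d)/(3.29*sin(d)^3 - 0.49*sin(d) + 2.35)^2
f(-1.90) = 166.97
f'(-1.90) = 17499.22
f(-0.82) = 3.02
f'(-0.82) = -6.94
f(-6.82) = 1.99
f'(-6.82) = -1.66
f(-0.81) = 2.96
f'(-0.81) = -6.57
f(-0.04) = 1.81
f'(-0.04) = 0.36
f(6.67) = 1.84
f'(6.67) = -0.66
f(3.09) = 1.85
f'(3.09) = -0.37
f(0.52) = 1.71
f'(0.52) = -1.15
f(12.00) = 2.04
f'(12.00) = -1.93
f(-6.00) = 1.88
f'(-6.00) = -0.22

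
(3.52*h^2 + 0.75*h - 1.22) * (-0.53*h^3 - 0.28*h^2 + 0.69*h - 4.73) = -1.8656*h^5 - 1.3831*h^4 + 2.8654*h^3 - 15.7905*h^2 - 4.3893*h + 5.7706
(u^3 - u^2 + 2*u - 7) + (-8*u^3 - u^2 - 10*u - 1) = -7*u^3 - 2*u^2 - 8*u - 8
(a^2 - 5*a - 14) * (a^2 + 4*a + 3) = a^4 - a^3 - 31*a^2 - 71*a - 42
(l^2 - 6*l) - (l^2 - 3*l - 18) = 18 - 3*l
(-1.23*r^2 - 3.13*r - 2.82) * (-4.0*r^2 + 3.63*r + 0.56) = 4.92*r^4 + 8.0551*r^3 - 0.7707*r^2 - 11.9894*r - 1.5792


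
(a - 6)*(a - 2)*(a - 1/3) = a^3 - 25*a^2/3 + 44*a/3 - 4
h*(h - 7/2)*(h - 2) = h^3 - 11*h^2/2 + 7*h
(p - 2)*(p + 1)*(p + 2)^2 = p^4 + 3*p^3 - 2*p^2 - 12*p - 8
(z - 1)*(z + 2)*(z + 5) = z^3 + 6*z^2 + 3*z - 10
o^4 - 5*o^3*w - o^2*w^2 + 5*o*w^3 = o*(o - 5*w)*(o - w)*(o + w)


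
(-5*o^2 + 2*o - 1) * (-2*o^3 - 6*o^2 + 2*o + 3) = 10*o^5 + 26*o^4 - 20*o^3 - 5*o^2 + 4*o - 3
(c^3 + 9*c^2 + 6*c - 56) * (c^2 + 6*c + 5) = c^5 + 15*c^4 + 65*c^3 + 25*c^2 - 306*c - 280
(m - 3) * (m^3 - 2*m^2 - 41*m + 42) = m^4 - 5*m^3 - 35*m^2 + 165*m - 126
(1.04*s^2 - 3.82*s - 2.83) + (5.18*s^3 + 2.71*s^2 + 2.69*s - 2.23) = 5.18*s^3 + 3.75*s^2 - 1.13*s - 5.06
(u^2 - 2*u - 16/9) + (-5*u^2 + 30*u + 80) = -4*u^2 + 28*u + 704/9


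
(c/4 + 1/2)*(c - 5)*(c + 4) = c^3/4 + c^2/4 - 11*c/2 - 10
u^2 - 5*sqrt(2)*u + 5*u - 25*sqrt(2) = (u + 5)*(u - 5*sqrt(2))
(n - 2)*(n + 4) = n^2 + 2*n - 8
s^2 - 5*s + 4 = (s - 4)*(s - 1)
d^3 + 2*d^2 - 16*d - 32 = (d - 4)*(d + 2)*(d + 4)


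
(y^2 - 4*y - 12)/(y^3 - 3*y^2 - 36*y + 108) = (y + 2)/(y^2 + 3*y - 18)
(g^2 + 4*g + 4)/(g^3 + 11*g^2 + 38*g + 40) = (g + 2)/(g^2 + 9*g + 20)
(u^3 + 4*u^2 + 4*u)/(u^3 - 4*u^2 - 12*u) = (u + 2)/(u - 6)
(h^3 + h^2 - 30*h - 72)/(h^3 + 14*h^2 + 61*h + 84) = (h - 6)/(h + 7)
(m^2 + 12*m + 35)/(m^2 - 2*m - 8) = (m^2 + 12*m + 35)/(m^2 - 2*m - 8)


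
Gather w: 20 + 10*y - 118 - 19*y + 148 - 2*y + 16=66 - 11*y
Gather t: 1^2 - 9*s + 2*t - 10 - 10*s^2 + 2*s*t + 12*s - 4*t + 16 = -10*s^2 + 3*s + t*(2*s - 2) + 7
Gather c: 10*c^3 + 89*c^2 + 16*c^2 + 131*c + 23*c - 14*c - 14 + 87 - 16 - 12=10*c^3 + 105*c^2 + 140*c + 45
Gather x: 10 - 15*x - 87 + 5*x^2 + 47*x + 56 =5*x^2 + 32*x - 21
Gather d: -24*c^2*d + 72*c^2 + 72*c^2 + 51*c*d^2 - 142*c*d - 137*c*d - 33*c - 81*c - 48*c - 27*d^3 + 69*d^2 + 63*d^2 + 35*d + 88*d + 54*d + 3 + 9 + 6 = 144*c^2 - 162*c - 27*d^3 + d^2*(51*c + 132) + d*(-24*c^2 - 279*c + 177) + 18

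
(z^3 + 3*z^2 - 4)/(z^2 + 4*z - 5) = (z^2 + 4*z + 4)/(z + 5)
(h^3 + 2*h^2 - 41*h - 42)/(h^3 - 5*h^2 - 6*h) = (h + 7)/h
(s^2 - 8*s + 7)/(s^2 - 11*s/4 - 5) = 4*(-s^2 + 8*s - 7)/(-4*s^2 + 11*s + 20)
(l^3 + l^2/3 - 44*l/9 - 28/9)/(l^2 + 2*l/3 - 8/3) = (9*l^2 - 15*l - 14)/(3*(3*l - 4))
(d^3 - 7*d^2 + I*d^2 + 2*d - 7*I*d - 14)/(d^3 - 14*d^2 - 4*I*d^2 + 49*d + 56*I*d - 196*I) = (d^2 + I*d + 2)/(d^2 - d*(7 + 4*I) + 28*I)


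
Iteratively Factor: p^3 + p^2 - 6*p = (p)*(p^2 + p - 6) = p*(p + 3)*(p - 2)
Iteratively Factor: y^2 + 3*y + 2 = (y + 2)*(y + 1)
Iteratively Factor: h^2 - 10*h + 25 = (h - 5)*(h - 5)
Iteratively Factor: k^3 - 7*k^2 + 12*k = (k - 4)*(k^2 - 3*k) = (k - 4)*(k - 3)*(k)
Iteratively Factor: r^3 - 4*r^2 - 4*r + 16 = (r - 4)*(r^2 - 4) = (r - 4)*(r - 2)*(r + 2)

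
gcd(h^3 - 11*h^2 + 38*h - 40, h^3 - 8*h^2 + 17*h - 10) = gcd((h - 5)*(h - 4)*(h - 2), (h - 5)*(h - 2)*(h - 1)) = h^2 - 7*h + 10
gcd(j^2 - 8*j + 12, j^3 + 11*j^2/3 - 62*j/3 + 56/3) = j - 2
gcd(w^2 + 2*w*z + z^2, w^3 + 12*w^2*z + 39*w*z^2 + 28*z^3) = w + z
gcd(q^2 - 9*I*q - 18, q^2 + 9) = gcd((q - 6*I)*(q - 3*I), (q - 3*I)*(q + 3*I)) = q - 3*I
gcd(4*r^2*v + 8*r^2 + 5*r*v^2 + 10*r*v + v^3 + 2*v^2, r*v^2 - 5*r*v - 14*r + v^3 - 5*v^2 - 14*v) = r*v + 2*r + v^2 + 2*v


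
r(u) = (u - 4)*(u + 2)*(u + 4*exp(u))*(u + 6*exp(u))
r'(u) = (u - 4)*(u + 2)*(u + 4*exp(u))*(6*exp(u) + 1) + (u - 4)*(u + 2)*(u + 6*exp(u))*(4*exp(u) + 1) + (u - 4)*(u + 4*exp(u))*(u + 6*exp(u)) + (u + 2)*(u + 4*exp(u))*(u + 6*exp(u)) = 10*u^3*exp(u) + 4*u^3 + 48*u^2*exp(2*u) + 10*u^2*exp(u) - 6*u^2 - 48*u*exp(2*u) - 120*u*exp(u) - 16*u - 432*exp(2*u) - 80*exp(u)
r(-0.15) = -126.76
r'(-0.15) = -364.85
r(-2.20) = 3.34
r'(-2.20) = -23.63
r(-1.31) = 0.26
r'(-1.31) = 0.19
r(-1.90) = -0.77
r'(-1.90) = -5.17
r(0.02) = -202.47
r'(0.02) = -534.99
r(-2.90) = 42.77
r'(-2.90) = -95.33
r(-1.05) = -1.76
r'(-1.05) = -18.79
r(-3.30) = 92.11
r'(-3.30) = -153.53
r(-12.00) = 23039.88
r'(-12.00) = -7584.09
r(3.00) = -51469.29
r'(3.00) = -59694.59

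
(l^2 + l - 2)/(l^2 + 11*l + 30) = (l^2 + l - 2)/(l^2 + 11*l + 30)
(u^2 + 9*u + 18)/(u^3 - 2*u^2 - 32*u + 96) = (u + 3)/(u^2 - 8*u + 16)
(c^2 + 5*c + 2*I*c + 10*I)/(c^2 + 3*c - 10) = (c + 2*I)/(c - 2)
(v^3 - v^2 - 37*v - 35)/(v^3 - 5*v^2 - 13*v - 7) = (v + 5)/(v + 1)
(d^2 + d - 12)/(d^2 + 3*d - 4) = (d - 3)/(d - 1)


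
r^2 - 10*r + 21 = (r - 7)*(r - 3)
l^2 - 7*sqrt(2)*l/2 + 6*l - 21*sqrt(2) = (l + 6)*(l - 7*sqrt(2)/2)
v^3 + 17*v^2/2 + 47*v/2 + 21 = (v + 2)*(v + 3)*(v + 7/2)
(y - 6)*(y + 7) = y^2 + y - 42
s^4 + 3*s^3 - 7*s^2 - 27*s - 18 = (s - 3)*(s + 1)*(s + 2)*(s + 3)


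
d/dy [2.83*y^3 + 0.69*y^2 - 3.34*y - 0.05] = 8.49*y^2 + 1.38*y - 3.34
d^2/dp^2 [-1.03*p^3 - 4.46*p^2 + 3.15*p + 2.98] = -6.18*p - 8.92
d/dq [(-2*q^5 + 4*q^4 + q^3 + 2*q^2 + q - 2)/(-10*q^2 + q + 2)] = 2*(30*q^6 - 44*q^5 - 9*q^4 + 17*q^3 + 9*q^2 - 16*q + 2)/(100*q^4 - 20*q^3 - 39*q^2 + 4*q + 4)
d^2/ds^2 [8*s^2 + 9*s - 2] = 16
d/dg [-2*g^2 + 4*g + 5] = 4 - 4*g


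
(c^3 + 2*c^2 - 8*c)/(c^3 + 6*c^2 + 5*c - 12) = c*(c - 2)/(c^2 + 2*c - 3)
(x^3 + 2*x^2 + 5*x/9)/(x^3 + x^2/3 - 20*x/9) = (3*x + 1)/(3*x - 4)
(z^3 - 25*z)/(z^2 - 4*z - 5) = z*(z + 5)/(z + 1)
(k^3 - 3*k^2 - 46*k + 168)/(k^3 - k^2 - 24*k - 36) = (k^2 + 3*k - 28)/(k^2 + 5*k + 6)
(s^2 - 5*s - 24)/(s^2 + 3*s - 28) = (s^2 - 5*s - 24)/(s^2 + 3*s - 28)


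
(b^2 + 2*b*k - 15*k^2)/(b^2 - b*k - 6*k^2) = (b + 5*k)/(b + 2*k)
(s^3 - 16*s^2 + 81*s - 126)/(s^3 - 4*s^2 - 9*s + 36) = (s^2 - 13*s + 42)/(s^2 - s - 12)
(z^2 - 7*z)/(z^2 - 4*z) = (z - 7)/(z - 4)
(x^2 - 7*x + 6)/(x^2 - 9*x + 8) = (x - 6)/(x - 8)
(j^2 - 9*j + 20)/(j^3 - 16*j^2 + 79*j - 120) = (j - 4)/(j^2 - 11*j + 24)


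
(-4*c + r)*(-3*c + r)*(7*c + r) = 84*c^3 - 37*c^2*r + r^3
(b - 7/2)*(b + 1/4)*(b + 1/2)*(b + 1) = b^4 - 7*b^3/4 - 21*b^2/4 - 47*b/16 - 7/16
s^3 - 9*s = s*(s - 3)*(s + 3)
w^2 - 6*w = w*(w - 6)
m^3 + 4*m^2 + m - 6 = (m - 1)*(m + 2)*(m + 3)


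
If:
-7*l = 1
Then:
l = -1/7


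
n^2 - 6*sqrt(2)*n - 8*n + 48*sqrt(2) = (n - 8)*(n - 6*sqrt(2))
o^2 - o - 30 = (o - 6)*(o + 5)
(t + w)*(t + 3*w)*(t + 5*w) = t^3 + 9*t^2*w + 23*t*w^2 + 15*w^3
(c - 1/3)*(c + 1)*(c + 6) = c^3 + 20*c^2/3 + 11*c/3 - 2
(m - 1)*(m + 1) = m^2 - 1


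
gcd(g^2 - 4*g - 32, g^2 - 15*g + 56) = g - 8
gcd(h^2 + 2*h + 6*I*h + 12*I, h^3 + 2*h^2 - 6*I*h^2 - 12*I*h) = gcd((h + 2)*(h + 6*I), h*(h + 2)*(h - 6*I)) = h + 2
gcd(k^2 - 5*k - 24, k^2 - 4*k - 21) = k + 3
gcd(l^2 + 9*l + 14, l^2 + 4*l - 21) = l + 7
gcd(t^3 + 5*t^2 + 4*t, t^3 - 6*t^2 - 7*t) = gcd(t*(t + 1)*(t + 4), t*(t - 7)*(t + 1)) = t^2 + t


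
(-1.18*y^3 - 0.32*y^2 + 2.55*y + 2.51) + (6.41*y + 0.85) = -1.18*y^3 - 0.32*y^2 + 8.96*y + 3.36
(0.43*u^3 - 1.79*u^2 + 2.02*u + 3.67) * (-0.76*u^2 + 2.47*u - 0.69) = -0.3268*u^5 + 2.4225*u^4 - 6.2532*u^3 + 3.4353*u^2 + 7.6711*u - 2.5323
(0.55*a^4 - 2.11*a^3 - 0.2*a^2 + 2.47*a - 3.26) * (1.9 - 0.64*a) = -0.352*a^5 + 2.3954*a^4 - 3.881*a^3 - 1.9608*a^2 + 6.7794*a - 6.194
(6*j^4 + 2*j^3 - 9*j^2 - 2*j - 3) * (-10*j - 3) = -60*j^5 - 38*j^4 + 84*j^3 + 47*j^2 + 36*j + 9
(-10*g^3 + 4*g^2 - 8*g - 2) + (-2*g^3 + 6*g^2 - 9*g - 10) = -12*g^3 + 10*g^2 - 17*g - 12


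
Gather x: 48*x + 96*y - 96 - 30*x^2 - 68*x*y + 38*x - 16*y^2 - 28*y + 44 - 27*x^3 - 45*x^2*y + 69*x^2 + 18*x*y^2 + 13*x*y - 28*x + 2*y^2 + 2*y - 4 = -27*x^3 + x^2*(39 - 45*y) + x*(18*y^2 - 55*y + 58) - 14*y^2 + 70*y - 56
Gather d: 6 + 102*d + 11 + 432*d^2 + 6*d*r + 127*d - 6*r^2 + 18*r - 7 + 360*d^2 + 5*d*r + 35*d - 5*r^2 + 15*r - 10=792*d^2 + d*(11*r + 264) - 11*r^2 + 33*r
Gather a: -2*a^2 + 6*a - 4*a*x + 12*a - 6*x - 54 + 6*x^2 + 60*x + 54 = -2*a^2 + a*(18 - 4*x) + 6*x^2 + 54*x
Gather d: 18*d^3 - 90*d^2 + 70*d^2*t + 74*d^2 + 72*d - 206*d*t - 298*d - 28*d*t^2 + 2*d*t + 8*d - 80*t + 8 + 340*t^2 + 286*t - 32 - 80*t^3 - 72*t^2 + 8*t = 18*d^3 + d^2*(70*t - 16) + d*(-28*t^2 - 204*t - 218) - 80*t^3 + 268*t^2 + 214*t - 24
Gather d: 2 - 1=1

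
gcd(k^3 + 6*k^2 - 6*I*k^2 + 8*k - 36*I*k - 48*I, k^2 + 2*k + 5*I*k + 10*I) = k + 2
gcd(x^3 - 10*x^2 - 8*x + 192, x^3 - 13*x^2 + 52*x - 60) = x - 6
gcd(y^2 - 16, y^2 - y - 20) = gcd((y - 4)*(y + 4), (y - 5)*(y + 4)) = y + 4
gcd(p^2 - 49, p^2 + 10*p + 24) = 1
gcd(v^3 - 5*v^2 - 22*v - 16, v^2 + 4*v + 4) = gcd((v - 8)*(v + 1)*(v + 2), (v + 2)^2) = v + 2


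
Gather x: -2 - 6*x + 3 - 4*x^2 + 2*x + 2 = -4*x^2 - 4*x + 3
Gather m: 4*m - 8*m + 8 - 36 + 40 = 12 - 4*m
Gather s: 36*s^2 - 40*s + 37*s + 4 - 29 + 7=36*s^2 - 3*s - 18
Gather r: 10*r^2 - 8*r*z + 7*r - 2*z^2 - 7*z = 10*r^2 + r*(7 - 8*z) - 2*z^2 - 7*z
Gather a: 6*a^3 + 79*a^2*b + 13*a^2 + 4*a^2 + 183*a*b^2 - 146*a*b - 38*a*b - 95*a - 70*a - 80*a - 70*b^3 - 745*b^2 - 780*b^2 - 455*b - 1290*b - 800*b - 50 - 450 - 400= 6*a^3 + a^2*(79*b + 17) + a*(183*b^2 - 184*b - 245) - 70*b^3 - 1525*b^2 - 2545*b - 900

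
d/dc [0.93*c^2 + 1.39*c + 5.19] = 1.86*c + 1.39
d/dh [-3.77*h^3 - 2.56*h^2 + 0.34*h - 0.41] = -11.31*h^2 - 5.12*h + 0.34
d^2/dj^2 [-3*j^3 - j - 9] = -18*j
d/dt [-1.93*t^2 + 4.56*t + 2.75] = 4.56 - 3.86*t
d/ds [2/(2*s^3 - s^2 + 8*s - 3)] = 4*(-3*s^2 + s - 4)/(2*s^3 - s^2 + 8*s - 3)^2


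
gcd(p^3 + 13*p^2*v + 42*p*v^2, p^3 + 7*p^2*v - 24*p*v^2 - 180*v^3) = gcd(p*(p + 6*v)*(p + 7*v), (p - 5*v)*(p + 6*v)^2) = p + 6*v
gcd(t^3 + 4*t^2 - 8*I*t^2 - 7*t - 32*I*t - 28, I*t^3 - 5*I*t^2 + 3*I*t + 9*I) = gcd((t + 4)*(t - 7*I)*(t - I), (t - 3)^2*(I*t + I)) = 1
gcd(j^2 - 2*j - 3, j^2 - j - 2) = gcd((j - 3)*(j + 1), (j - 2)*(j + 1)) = j + 1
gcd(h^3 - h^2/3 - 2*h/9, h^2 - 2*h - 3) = 1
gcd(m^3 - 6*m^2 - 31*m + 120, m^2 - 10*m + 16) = m - 8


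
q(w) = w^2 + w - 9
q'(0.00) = 1.00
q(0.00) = -9.00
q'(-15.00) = -29.00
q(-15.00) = 201.00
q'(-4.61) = -8.22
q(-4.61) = 7.64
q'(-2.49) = -3.98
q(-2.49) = -5.29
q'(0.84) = 2.68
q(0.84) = -7.45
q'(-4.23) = -7.46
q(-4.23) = 4.66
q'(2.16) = 5.32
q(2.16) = -2.17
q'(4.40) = 9.80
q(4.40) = 14.76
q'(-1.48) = -1.96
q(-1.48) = -8.29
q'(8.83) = 18.66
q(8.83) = 77.80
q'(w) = 2*w + 1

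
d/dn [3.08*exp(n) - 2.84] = 3.08*exp(n)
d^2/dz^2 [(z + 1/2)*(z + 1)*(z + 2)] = 6*z + 7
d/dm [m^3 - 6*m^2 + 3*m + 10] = 3*m^2 - 12*m + 3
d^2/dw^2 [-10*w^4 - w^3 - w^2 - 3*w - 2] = -120*w^2 - 6*w - 2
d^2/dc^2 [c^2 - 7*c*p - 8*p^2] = 2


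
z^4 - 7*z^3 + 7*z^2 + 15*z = z*(z - 5)*(z - 3)*(z + 1)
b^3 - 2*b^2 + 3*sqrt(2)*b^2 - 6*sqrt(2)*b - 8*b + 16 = (b - 2)*(b - sqrt(2))*(b + 4*sqrt(2))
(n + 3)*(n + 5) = n^2 + 8*n + 15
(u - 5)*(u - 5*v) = u^2 - 5*u*v - 5*u + 25*v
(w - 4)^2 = w^2 - 8*w + 16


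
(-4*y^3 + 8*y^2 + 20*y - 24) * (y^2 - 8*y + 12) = -4*y^5 + 40*y^4 - 92*y^3 - 88*y^2 + 432*y - 288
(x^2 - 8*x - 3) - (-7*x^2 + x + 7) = 8*x^2 - 9*x - 10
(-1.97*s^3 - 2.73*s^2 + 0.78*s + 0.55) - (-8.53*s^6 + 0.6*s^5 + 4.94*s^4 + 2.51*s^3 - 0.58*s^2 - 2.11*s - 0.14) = 8.53*s^6 - 0.6*s^5 - 4.94*s^4 - 4.48*s^3 - 2.15*s^2 + 2.89*s + 0.69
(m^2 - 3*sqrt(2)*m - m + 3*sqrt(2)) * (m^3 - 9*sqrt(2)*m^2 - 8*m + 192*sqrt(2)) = m^5 - 12*sqrt(2)*m^4 - m^4 + 12*sqrt(2)*m^3 + 46*m^3 - 46*m^2 + 216*sqrt(2)*m^2 - 1152*m - 216*sqrt(2)*m + 1152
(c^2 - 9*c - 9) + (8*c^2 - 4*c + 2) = 9*c^2 - 13*c - 7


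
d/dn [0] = 0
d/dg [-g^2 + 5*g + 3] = 5 - 2*g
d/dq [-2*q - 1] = -2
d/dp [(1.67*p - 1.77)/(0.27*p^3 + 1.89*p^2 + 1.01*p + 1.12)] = (-0.9018*p^3 - 1.7226*p^2 + 6.6906*p + 3.6581)/(0.0729*p^6 + 1.0206*p^5 + 4.1175*p^4 + 4.4226*p^3 + 5.2537*p^2 + 2.2624*p + 1.2544)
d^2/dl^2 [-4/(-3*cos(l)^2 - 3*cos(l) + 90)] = (-16*sin(l)^4/3 + 164*sin(l)^2 - 35*cos(l) - cos(3*l) - 76)/((cos(l) - 5)^3*(cos(l) + 6)^3)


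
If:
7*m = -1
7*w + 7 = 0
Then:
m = -1/7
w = -1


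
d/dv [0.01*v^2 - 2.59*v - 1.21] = 0.02*v - 2.59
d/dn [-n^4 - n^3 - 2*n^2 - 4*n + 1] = -4*n^3 - 3*n^2 - 4*n - 4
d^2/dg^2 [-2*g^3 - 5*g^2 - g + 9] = -12*g - 10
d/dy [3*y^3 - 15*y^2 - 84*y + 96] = 9*y^2 - 30*y - 84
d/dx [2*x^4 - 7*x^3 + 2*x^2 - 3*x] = 8*x^3 - 21*x^2 + 4*x - 3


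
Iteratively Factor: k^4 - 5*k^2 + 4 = (k + 1)*(k^3 - k^2 - 4*k + 4) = (k + 1)*(k + 2)*(k^2 - 3*k + 2) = (k - 2)*(k + 1)*(k + 2)*(k - 1)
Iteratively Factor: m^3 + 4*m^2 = (m)*(m^2 + 4*m) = m^2*(m + 4)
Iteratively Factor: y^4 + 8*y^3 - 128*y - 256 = (y + 4)*(y^3 + 4*y^2 - 16*y - 64) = (y - 4)*(y + 4)*(y^2 + 8*y + 16) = (y - 4)*(y + 4)^2*(y + 4)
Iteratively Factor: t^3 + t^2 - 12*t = (t + 4)*(t^2 - 3*t) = t*(t + 4)*(t - 3)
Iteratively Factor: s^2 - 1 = (s - 1)*(s + 1)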